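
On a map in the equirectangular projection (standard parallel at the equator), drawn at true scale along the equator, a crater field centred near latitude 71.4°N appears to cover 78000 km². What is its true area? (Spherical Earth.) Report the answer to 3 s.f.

24900 km²

In the plate carrée (x = Rλ, y = Rφ), meridians are true-scale (h = 1) and parallels are stretched by k = sec φ.
Areal scale = h·k = 1 × sec φ; at 71.4°, h = 1.000, k = 3.135, so h·k = 3.135.
True area = apparent / (areal scale) = 78000 / 3.135 ≈ 24900 km².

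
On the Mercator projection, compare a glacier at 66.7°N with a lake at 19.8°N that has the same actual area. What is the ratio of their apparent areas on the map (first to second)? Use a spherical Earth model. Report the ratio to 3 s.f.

5.66

Mercator is conformal with k = sec φ, so areal scale = k² = sec²φ.
At 66.7°: sec²(66.7°) = 1/0.3955² = 6.392.
At 19.8°: sec²(19.8°) = 1/0.9409² = 1.130.
Ratio = 6.392/1.130 = cos²(19.8°)/cos²(66.7°) ≈ 5.66.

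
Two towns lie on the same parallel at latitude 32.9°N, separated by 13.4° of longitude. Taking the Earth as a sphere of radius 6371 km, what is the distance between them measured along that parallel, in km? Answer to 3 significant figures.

1250 km

Arc length along a parallel = R cos φ · Δλ (with Δλ in radians).
= 6371 × cos 32.9° × (13.4° × π/180) = 6371 × 0.8396 × 0.2339 ≈ 1250 km.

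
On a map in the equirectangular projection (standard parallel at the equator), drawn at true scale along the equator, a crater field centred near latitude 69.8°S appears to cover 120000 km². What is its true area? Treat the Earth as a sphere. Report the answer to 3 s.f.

41400 km²

In the plate carrée (x = Rλ, y = Rφ), meridians are true-scale (h = 1) and parallels are stretched by k = sec φ.
Areal scale = h·k = 1 × sec φ; at 69.8°, h = 1.000, k = 2.896, so h·k = 2.896.
True area = apparent / (areal scale) = 120000 / 2.896 ≈ 41400 km².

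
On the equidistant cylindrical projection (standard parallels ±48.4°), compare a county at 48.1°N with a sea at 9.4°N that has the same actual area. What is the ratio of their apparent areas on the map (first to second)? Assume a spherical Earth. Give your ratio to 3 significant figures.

1.48

With standard parallel φ₀ = 48.4°, the equirectangular projection gives x = Rλ cos φ₀, y = Rφ, so h = 1 and k = cos 48.4° / cos φ.
Areal scale at 48.1°: h·k = 1.000 × 0.9942 = 0.9942.
Areal scale at 9.4°: h·k = 1.000 × 0.6730 = 0.6730.
Ratio = 0.9942/0.6730 ≈ 1.48.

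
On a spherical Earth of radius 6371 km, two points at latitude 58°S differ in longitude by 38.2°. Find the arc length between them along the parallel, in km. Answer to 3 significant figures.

Arc length along a parallel = R cos φ · Δλ (with Δλ in radians).
= 6371 × cos 58° × (38.2° × π/180) = 6371 × 0.5299 × 0.6667 ≈ 2250 km.

2250 km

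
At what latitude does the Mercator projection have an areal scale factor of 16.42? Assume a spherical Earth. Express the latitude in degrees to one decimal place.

Mercator areal scale is sec²φ.
sec²φ = 16.42  ⇒  cos²φ = 0.06090  ⇒  cos φ = 0.2468.
φ = arccos(0.2468) ≈ 75.7°.

75.7°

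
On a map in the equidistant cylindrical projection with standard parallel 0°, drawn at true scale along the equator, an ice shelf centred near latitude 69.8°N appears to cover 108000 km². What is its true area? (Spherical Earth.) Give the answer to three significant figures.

37300 km²

Plate carrée maps x = Rλ, y = Rφ. The meridian scale is h = 1 and the parallel scale is k = 1/cos φ = sec φ.
Areal scale = h·k = 1 × sec φ; at 69.8°, h = 1.000, k = 2.896, so h·k = 2.896.
True area = apparent / (areal scale) = 108000 / 2.896 ≈ 37300 km².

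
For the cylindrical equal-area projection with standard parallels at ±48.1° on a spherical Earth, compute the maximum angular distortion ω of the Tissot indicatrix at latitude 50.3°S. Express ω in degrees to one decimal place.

Cylindrical equal-area (φ₀ = 48.1°): h = cos φ / cos 48.1° along meridians, k = cos 48.1° / cos φ along parallels; h·k = 1.
At 50.3°: h = 0.9565, k = 1.046; principal scales a = 1.046, b = 0.9565.
sin(ω/2) = (a − b)/(a + b) = 0.08902/2.002 = 0.04447, so ω = 2 arcsin(0.04447) ≈ 5.1°.

5.1°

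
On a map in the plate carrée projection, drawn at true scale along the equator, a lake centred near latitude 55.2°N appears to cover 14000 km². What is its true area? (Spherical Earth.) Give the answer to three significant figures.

In the plate carrée (x = Rλ, y = Rφ), meridians are true-scale (h = 1) and parallels are stretched by k = sec φ.
Areal scale = h·k = 1 × sec φ; at 55.2°, h = 1.000, k = 1.752, so h·k = 1.752.
True area = apparent / (areal scale) = 14000 / 1.752 ≈ 7990 km².

7990 km²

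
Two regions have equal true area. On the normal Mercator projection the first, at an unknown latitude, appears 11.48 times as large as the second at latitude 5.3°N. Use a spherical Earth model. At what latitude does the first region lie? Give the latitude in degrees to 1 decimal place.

On Mercator, (apparent₁)/(apparent₂) = sec²φ₁ / sec²φ₂ when true areas are equal.
cos²φ₂ / cos²φ₁ = 11.48  ⇒  cos φ₁ = cos 5.3° / √11.48 = 0.9957/3.388 = 0.2939.
φ₁ = arccos(0.2939) ≈ 72.9°.

72.9°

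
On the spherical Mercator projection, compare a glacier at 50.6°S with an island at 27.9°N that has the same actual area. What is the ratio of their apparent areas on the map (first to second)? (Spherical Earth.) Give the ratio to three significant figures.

Mercator is conformal with k = sec φ, so areal scale = k² = sec²φ.
At 50.6°: sec²(50.6°) = 1/0.6347² = 2.482.
At 27.9°: sec²(27.9°) = 1/0.8838² = 1.280.
Ratio = 2.482/1.280 = cos²(27.9°)/cos²(50.6°) ≈ 1.94.

1.94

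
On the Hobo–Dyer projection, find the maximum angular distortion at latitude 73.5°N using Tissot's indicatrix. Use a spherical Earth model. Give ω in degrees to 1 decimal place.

101.2°

Hobo–Dyer is a cylindrical equal-area projection with standard parallels at ±37.5°. For cylindrical equal-area with standard parallel φ₀, h = cos φ / cos φ₀ and k = cos φ₀ / cos φ, so h·k = 1.
At 73.5°: h = 0.3580, k = 2.793; principal scales a = 2.793, b = 0.3580.
sin(ω/2) = (a − b)/(a + b) = 2.435/3.151 = 0.7728, so ω = 2 arcsin(0.7728) ≈ 101.2°.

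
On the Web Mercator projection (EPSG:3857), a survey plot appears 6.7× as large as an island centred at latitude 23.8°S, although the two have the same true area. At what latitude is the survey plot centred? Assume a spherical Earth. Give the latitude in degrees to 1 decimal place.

69.3°

Mercator areal scale is sec²φ, so apparent-area ratio = sec²φ₁ / sec²φ₂ = cos²φ₂ / cos²φ₁.
cos²φ₂ / cos²φ₁ = 6.7  ⇒  cos φ₁ = cos 23.8° / √6.7 = 0.9150/2.588 = 0.3535.
φ₁ = arccos(0.3535) ≈ 69.3°.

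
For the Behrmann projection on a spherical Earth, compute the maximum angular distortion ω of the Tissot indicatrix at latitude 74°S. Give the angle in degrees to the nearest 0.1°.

109.4°

The Behrmann projection is cylindrical equal-area with φ₀ = 30°. Cylindrical equal-area (φ₀ = 30°): h = cos φ / cos 30° along meridians, k = cos 30° / cos φ along parallels; h·k = 1.
At 74°: h = 0.3183, k = 3.142; principal scales a = 3.142, b = 0.3183.
sin(ω/2) = (a − b)/(a + b) = 2.824/3.460 = 0.8160, so ω = 2 arcsin(0.8160) ≈ 109.4°.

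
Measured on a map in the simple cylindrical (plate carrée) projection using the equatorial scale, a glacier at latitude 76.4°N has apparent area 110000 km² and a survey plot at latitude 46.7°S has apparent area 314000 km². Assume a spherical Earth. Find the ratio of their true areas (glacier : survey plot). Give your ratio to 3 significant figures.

0.120

Plate carrée has h = 1 and k = sec φ, giving areal scale sec φ; true area = (apparent area) · cos φ.
True area of glacier: 110000 × cos(76.4°) = 110000 × 0.2351 = 25870 km².
True area of survey plot: 314000 × cos(46.7°) = 314000 × 0.6858 = 215300 km².
Ratio = 25870 / 215300 ≈ 0.120.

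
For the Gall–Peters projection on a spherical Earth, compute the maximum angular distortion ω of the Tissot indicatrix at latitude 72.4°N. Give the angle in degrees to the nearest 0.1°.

87.4°

Gall–Peters is a cylindrical equal-area projection with standard parallels at ±45°. Cylindrical equal-area (φ₀ = 45°): h = cos φ / cos 45° along meridians, k = cos 45° / cos φ along parallels; h·k = 1.
At 72.4°: h = 0.4276, k = 2.339; principal scales a = 2.339, b = 0.4276.
sin(ω/2) = (a − b)/(a + b) = 1.911/2.766 = 0.6908, so ω = 2 arcsin(0.6908) ≈ 87.4°.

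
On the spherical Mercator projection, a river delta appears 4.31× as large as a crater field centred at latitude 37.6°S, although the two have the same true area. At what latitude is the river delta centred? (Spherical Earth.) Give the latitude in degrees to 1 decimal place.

For equal true areas on Mercator, apparent areas scale as sec²φ, so the ratio is cos²φ₂ / cos²φ₁.
cos²φ₂ / cos²φ₁ = 4.31  ⇒  cos φ₁ = cos 37.6° / √4.31 = 0.7923/2.076 = 0.3816.
φ₁ = arccos(0.3816) ≈ 67.6°.

67.6°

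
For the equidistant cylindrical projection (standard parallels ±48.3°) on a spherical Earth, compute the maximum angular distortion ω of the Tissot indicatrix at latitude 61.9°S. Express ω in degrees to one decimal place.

The equidistant cylindrical projection with φ₀ = 48.3° has h = 1 (meridians true) and k = cos φ₀ / cos φ along parallels.
At 61.9°: h = 1.000, k = 1.412; principal scales a = 1.412, b = 1.000.
sin(ω/2) = (a − b)/(a + b) = 0.4123/2.412 = 0.1709, so ω = 2 arcsin(0.1709) ≈ 19.7°.

19.7°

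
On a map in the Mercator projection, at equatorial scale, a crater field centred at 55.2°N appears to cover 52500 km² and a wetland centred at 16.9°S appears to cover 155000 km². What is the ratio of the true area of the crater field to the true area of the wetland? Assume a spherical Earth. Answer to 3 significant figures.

Since Mercator area scale is 1/cos²φ, the true area equals the apparent area multiplied by cos²φ.
True area of crater field: 52500 × cos²(55.2°) = 52500 × 0.3257 = 17100 km².
True area of wetland: 155000 × cos²(16.9°) = 155000 × 0.9155 = 141900 km².
Ratio = 17100 / 141900 ≈ 0.121.

0.121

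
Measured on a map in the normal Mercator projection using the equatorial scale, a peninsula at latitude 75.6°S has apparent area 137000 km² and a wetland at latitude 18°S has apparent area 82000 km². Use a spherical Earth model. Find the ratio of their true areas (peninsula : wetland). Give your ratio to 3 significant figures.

On Mercator the areal scale is sec²φ, so true area = apparent × cos²φ.
True area of peninsula: 137000 × cos²(75.6°) = 137000 × 0.06185 = 8473 km².
True area of wetland: 82000 × cos²(18°) = 82000 × 0.9045 = 74170 km².
Ratio = 8473 / 74170 ≈ 0.114.

0.114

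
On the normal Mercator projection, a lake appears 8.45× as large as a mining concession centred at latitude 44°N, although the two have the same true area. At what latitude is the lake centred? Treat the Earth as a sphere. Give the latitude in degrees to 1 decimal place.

On Mercator, (apparent₁)/(apparent₂) = sec²φ₁ / sec²φ₂ when true areas are equal.
cos²φ₂ / cos²φ₁ = 8.45  ⇒  cos φ₁ = cos 44° / √8.45 = 0.7193/2.907 = 0.2475.
φ₁ = arccos(0.2475) ≈ 75.7°.

75.7°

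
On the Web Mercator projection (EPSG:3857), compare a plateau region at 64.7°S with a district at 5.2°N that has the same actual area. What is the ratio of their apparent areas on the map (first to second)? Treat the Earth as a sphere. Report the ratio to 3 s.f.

On Mercator, area is exaggerated by sec²φ = 1/cos²φ.
At 64.7°: sec²(64.7°) = 1/0.4274² = 5.475.
At 5.2°: sec²(5.2°) = 1/0.9959² = 1.008.
Ratio = 5.475/1.008 = cos²(5.2°)/cos²(64.7°) ≈ 5.43.

5.43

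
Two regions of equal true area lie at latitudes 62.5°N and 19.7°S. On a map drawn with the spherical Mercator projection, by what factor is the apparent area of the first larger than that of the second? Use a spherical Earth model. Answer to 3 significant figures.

4.16

Mercator areal scale is sec²φ.
At 62.5°: sec²(62.5°) = 1/0.4617² = 4.690.
At 19.7°: sec²(19.7°) = 1/0.9415² = 1.128.
Ratio = 4.690/1.128 = cos²(19.7°)/cos²(62.5°) ≈ 4.16.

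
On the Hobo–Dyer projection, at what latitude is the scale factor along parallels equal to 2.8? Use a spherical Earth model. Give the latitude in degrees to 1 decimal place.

73.5°

Hobo–Dyer is a cylindrical equal-area projection with standard parallels at ±37.5°. A cylindrical equal-area projection with standard parallel φ₀ has meridian scale h = cos φ / cos φ₀ and parallel scale k = cos φ₀ / cos φ (so areas are preserved, h·k = 1).
k = cos φ₀ / cos φ = 2.8  ⇒  cos φ = cos 37.5° / 2.8 = 0.2833.
φ = arccos(0.2833) ≈ 73.5°.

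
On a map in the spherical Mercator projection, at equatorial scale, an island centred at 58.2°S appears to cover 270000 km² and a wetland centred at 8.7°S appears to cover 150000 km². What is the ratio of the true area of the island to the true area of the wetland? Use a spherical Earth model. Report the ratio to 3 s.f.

0.512

Mercator's areal exaggeration is sec²φ; hence true area = (apparent area) · cos²φ.
True area of island: 270000 × cos²(58.2°) = 270000 × 0.2777 = 74970 km².
True area of wetland: 150000 × cos²(8.7°) = 150000 × 0.9771 = 146600 km².
Ratio = 74970 / 146600 ≈ 0.512.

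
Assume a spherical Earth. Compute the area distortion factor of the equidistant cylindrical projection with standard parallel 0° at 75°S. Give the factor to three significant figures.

Plate carrée maps x = Rλ, y = Rφ. The meridian scale is h = 1 and the parallel scale is k = 1/cos φ = sec φ.
Areal scale = h·k = 1 × sec φ; at 75°, h = 1.000, k = 3.864, so h·k = 3.864.

3.86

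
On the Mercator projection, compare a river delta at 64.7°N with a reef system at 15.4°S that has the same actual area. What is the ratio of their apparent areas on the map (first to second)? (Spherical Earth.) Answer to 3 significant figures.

5.09

Mercator areal scale is sec²φ.
At 64.7°: sec²(64.7°) = 1/0.4274² = 5.475.
At 15.4°: sec²(15.4°) = 1/0.9641² = 1.076.
Ratio = 5.475/1.076 = cos²(15.4°)/cos²(64.7°) ≈ 5.09.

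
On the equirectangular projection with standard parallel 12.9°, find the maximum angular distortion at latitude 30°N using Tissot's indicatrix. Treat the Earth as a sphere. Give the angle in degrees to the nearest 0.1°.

6.8°

With standard parallel φ₀ = 12.9°, the equirectangular projection gives x = Rλ cos φ₀, y = Rφ, so h = 1 and k = cos 12.9° / cos φ.
At 30°: h = 1.000, k = 1.126; principal scales a = 1.126, b = 1.000.
sin(ω/2) = (a − b)/(a + b) = 0.1256/2.126 = 0.05907, so ω = 2 arcsin(0.05907) ≈ 6.8°.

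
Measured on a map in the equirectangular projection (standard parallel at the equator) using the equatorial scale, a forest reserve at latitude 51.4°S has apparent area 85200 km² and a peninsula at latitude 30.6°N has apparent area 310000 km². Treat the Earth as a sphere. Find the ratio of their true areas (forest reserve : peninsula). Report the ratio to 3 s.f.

0.199

Plate carrée has h = 1 and k = sec φ, giving areal scale sec φ; true area = (apparent area) · cos φ.
True area of forest reserve: 85200 × cos(51.4°) = 85200 × 0.6239 = 53150 km².
True area of peninsula: 310000 × cos(30.6°) = 310000 × 0.8607 = 266800 km².
Ratio = 53150 / 266800 ≈ 0.199.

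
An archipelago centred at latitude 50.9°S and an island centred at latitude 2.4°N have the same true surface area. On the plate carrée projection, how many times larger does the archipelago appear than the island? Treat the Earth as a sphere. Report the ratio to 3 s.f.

For the equirectangular projection with φ₀ = 0 (plate carrée), h = 1 along meridians and k = sec φ along parallels.
Areal scale at 50.9°: h·k = 1.000 × 1.586 = 1.586.
Areal scale at 2.4°: h·k = 1.000 × 1.001 = 1.001.
Ratio = 1.586/1.001 ≈ 1.58.

1.58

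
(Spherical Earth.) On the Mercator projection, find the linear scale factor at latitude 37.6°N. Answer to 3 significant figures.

1.26

For Mercator, h = k = sec φ (a conformal cylindrical projection has a single point scale, 1/cos φ).
k = 1/cos 37.6° = 1/0.7923 = 1.262.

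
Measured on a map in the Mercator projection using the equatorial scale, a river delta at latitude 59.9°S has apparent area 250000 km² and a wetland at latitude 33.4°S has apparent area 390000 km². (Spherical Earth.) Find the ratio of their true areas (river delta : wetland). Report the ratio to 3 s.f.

Since Mercator area scale is 1/cos²φ, the true area equals the apparent area multiplied by cos²φ.
True area of river delta: 250000 × cos²(59.9°) = 250000 × 0.2515 = 62880 km².
True area of wetland: 390000 × cos²(33.4°) = 390000 × 0.6970 = 271800 km².
Ratio = 62880 / 271800 ≈ 0.231.

0.231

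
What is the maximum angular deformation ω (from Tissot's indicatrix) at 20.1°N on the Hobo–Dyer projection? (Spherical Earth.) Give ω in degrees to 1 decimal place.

Hobo–Dyer is a cylindrical equal-area projection with standard parallels at ±37.5°. A cylindrical equal-area projection with standard parallel φ₀ has meridian scale h = cos φ / cos φ₀ and parallel scale k = cos φ₀ / cos φ (so areas are preserved, h·k = 1).
At 20.1°: h = 1.184, k = 0.8448; principal scales a = 1.184, b = 0.8448.
sin(ω/2) = (a − b)/(a + b) = 0.3389/2.029 = 0.1671, so ω = 2 arcsin(0.1671) ≈ 19.2°.

19.2°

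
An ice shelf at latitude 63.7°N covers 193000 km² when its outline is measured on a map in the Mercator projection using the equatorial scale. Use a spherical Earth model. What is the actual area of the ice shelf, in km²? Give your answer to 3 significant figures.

For Mercator, h = k = sec φ (a conformal cylindrical projection has a single point scale, 1/cos φ).
Areal scale = k² = sec²φ = 1/cos²(63.7°) = 1/0.4431² = 5.094.
True area = apparent / (areal scale) = 193000 / 5.094 ≈ 37900 km².

37900 km²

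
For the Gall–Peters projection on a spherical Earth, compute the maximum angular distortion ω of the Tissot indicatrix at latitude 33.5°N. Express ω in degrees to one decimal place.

18.8°

The Gall–Peters projection is cylindrical equal-area with φ₀ = 45°. For cylindrical equal-area with standard parallel φ₀, h = cos φ / cos φ₀ and k = cos φ₀ / cos φ, so h·k = 1.
At 33.5°: h = 1.179, k = 0.8480; principal scales a = 1.179, b = 0.8480.
sin(ω/2) = (a − b)/(a + b) = 0.3313/2.027 = 0.1634, so ω = 2 arcsin(0.1634) ≈ 18.8°.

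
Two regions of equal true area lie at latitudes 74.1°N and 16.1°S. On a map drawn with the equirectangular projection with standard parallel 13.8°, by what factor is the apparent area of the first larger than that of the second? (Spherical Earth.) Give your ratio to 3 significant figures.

The equidistant cylindrical projection with φ₀ = 13.8° has h = 1 (meridians true) and k = cos φ₀ / cos φ along parallels.
Areal scale at 74.1°: h·k = 1.000 × 3.545 = 3.545.
Areal scale at 16.1°: h·k = 1.000 × 1.011 = 1.011.
Ratio = 3.545/1.011 ≈ 3.51.

3.51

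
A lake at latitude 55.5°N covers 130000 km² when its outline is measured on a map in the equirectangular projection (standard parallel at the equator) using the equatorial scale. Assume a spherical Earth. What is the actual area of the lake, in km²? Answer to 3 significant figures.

In the plate carrée (x = Rλ, y = Rφ), meridians are true-scale (h = 1) and parallels are stretched by k = sec φ.
Areal scale = h·k = 1 × sec φ; at 55.5°, h = 1.000, k = 1.766, so h·k = 1.766.
True area = apparent / (areal scale) = 130000 / 1.766 ≈ 73600 km².

73600 km²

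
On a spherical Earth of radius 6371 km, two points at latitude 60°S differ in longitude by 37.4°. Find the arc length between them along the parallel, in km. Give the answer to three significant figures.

Arc length along a parallel = R cos φ · Δλ (with Δλ in radians).
= 6371 × cos 60° × (37.4° × π/180) = 6371 × 0.5000 × 0.6528 ≈ 2080 km.

2080 km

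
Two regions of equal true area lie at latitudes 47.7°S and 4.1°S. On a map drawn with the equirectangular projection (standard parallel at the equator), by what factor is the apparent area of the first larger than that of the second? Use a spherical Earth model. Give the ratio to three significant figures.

In the plate carrée (x = Rλ, y = Rφ), meridians are true-scale (h = 1) and parallels are stretched by k = sec φ.
Areal scale at 47.7°: h·k = 1.000 × 1.486 = 1.486.
Areal scale at 4.1°: h·k = 1.000 × 1.003 = 1.003.
Ratio = 1.486/1.003 ≈ 1.48.

1.48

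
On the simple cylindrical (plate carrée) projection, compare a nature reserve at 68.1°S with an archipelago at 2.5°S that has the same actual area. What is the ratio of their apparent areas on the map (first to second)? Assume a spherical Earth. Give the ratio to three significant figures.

2.68

Plate carrée maps x = Rλ, y = Rφ. The meridian scale is h = 1 and the parallel scale is k = 1/cos φ = sec φ.
Areal scale at 68.1°: h·k = 1.000 × 2.681 = 2.681.
Areal scale at 2.5°: h·k = 1.000 × 1.001 = 1.001.
Ratio = 2.681/1.001 ≈ 2.68.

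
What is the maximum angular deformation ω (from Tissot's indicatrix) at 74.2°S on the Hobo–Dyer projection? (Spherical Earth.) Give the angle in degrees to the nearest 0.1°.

104.2°

Hobo–Dyer is a cylindrical equal-area projection with standard parallels at ±37.5°. For cylindrical equal-area with standard parallel φ₀, h = cos φ / cos φ₀ and k = cos φ₀ / cos φ, so h·k = 1.
At 74.2°: h = 0.3432, k = 2.914; principal scales a = 2.914, b = 0.3432.
sin(ω/2) = (a − b)/(a + b) = 2.571/3.257 = 0.7892, so ω = 2 arcsin(0.7892) ≈ 104.2°.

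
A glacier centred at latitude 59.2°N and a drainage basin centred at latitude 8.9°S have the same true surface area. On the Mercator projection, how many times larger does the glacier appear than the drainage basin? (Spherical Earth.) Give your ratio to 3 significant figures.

On Mercator, area is exaggerated by sec²φ = 1/cos²φ.
At 59.2°: sec²(59.2°) = 1/0.5120² = 3.814.
At 8.9°: sec²(8.9°) = 1/0.9880² = 1.025.
Ratio = 3.814/1.025 = cos²(8.9°)/cos²(59.2°) ≈ 3.72.

3.72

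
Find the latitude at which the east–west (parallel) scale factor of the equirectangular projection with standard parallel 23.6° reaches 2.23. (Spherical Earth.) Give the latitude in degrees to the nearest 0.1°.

The equidistant cylindrical projection with φ₀ = 23.6° has h = 1 (meridians true) and k = cos φ₀ / cos φ along parallels.
k = cos φ₀ / cos φ = 2.23  ⇒  cos φ = cos 23.6° / 2.23 = 0.4109.
φ = arccos(0.4109) ≈ 65.7°.

65.7°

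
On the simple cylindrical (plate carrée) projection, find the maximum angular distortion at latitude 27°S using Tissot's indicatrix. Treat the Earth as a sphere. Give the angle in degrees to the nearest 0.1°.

6.6°

For the equirectangular projection with φ₀ = 0 (plate carrée), h = 1 along meridians and k = sec φ along parallels.
At 27°: h = 1.000, k = 1.122; principal scales a = 1.122, b = 1.000.
sin(ω/2) = (a − b)/(a + b) = 0.1223/2.122 = 0.05764, so ω = 2 arcsin(0.05764) ≈ 6.6°.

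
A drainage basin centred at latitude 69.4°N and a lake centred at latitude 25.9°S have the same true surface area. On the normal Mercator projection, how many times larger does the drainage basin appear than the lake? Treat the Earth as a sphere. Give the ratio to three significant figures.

6.54

Mercator is conformal with k = sec φ, so areal scale = k² = sec²φ.
At 69.4°: sec²(69.4°) = 1/0.3518² = 8.078.
At 25.9°: sec²(25.9°) = 1/0.8996² = 1.236.
Ratio = 8.078/1.236 = cos²(25.9°)/cos²(69.4°) ≈ 6.54.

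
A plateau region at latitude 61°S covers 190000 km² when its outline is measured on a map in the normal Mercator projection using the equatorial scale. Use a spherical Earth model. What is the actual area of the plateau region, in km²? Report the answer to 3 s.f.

Mercator is conformal, so the point scale is isotropic: h = k = sec φ = 1/cos φ.
Areal scale = k² = sec²φ = 1/cos²(61°) = 1/0.4848² = 4.255.
True area = apparent / (areal scale) = 190000 / 4.255 ≈ 44700 km².

44700 km²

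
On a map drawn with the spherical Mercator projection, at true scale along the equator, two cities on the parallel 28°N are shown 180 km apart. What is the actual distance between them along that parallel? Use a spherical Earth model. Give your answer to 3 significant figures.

Mercator is conformal, so the point scale is isotropic: h = k = sec φ = 1/cos φ.
Along the parallel at 28°, map distances are exaggerated by k = sec 28° = 1.133.
True distance = 180 / 1.133 = 180 × cos 28° ≈ 159 km.

159 km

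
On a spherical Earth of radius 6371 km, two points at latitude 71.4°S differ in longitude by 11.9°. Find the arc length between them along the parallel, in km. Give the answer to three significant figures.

Arc length along a parallel = R cos φ · Δλ (with Δλ in radians).
= 6371 × cos 71.4° × (11.9° × π/180) = 6371 × 0.3190 × 0.2077 ≈ 422 km.

422 km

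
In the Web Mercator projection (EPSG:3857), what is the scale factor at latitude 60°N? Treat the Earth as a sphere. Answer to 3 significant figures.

Mercator is conformal, so the point scale is isotropic: h = k = sec φ = 1/cos φ.
k = 1/cos 60° = 1/0.5000 = 2.000.

2.00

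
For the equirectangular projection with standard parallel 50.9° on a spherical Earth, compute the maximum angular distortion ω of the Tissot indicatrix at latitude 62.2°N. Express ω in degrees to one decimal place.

17.2°

In the equirectangular projection with standard parallel φ₀ = 50.9° (x = Rλ cos φ₀, y = Rφ), meridians are true-scale (h = 1) and the parallel scale is k = cos φ₀ / cos φ.
At 62.2°: h = 1.000, k = 1.352; principal scales a = 1.352, b = 1.000.
sin(ω/2) = (a − b)/(a + b) = 0.3523/2.352 = 0.1498, so ω = 2 arcsin(0.1498) ≈ 17.2°.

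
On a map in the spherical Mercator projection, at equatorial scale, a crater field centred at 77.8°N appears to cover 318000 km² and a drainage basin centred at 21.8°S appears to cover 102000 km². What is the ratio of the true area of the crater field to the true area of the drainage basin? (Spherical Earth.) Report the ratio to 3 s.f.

0.162

On Mercator the areal scale is sec²φ, so true area = apparent × cos²φ.
True area of crater field: 318000 × cos²(77.8°) = 318000 × 0.04466 = 14200 km².
True area of drainage basin: 102000 × cos²(21.8°) = 102000 × 0.8621 = 87930 km².
Ratio = 14200 / 87930 ≈ 0.162.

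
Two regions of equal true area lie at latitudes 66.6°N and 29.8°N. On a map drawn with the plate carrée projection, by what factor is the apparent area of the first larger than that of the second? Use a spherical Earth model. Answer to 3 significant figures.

Plate carrée maps x = Rλ, y = Rφ. The meridian scale is h = 1 and the parallel scale is k = 1/cos φ = sec φ.
Areal scale at 66.6°: h·k = 1.000 × 2.518 = 2.518.
Areal scale at 29.8°: h·k = 1.000 × 1.152 = 1.152.
Ratio = 2.518/1.152 ≈ 2.18.

2.18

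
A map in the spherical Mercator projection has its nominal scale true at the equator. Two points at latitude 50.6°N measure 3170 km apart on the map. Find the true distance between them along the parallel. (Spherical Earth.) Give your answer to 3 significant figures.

2010 km

The Mercator projection is conformal; its linear scale factor is the same in every direction and equals sec φ = 1/cos φ.
Along the parallel at 50.6°, map distances are exaggerated by k = sec 50.6° = 1.575.
True distance = 3170 / 1.575 = 3170 × cos 50.6° ≈ 2010 km.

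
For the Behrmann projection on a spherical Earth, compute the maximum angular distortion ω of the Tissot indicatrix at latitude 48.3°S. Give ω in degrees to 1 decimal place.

29.9°

Behrmann is a cylindrical equal-area projection with standard parallels at ±30°. For cylindrical equal-area with standard parallel φ₀, h = cos φ / cos φ₀ and k = cos φ₀ / cos φ, so h·k = 1.
At 48.3°: h = 0.7681, k = 1.302; principal scales a = 1.302, b = 0.7681.
sin(ω/2) = (a − b)/(a + b) = 0.5337/2.070 = 0.2578, so ω = 2 arcsin(0.2578) ≈ 29.9°.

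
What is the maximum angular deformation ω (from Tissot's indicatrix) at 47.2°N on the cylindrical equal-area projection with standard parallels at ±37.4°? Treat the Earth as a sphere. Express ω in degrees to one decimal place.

17.8°

For cylindrical equal-area with standard parallel φ₀, h = cos φ / cos φ₀ and k = cos φ₀ / cos φ, so h·k = 1.
At 47.2°: h = 0.8553, k = 1.169; principal scales a = 1.169, b = 0.8553.
sin(ω/2) = (a − b)/(a + b) = 0.3139/2.024 = 0.1551, so ω = 2 arcsin(0.1551) ≈ 17.8°.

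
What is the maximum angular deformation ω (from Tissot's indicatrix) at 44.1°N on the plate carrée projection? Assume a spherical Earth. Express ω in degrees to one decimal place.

Plate carrée maps x = Rλ, y = Rφ. The meridian scale is h = 1 and the parallel scale is k = 1/cos φ = sec φ.
At 44.1°: h = 1.000, k = 1.393; principal scales a = 1.393, b = 1.000.
sin(ω/2) = (a − b)/(a + b) = 0.3925/2.393 = 0.1641, so ω = 2 arcsin(0.1641) ≈ 18.9°.

18.9°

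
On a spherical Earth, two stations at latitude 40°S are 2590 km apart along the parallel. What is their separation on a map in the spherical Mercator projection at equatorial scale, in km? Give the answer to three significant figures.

3380 km

Mercator is conformal, so the point scale is isotropic: h = k = sec φ = 1/cos φ.
Along the parallel, k = sec 40° = 1/0.7660 = 1.305.
Map distance = 2590 × 1.305 ≈ 3380 km.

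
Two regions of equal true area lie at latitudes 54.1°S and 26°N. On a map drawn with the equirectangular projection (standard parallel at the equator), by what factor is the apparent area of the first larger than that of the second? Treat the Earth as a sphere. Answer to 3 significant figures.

In the plate carrée (x = Rλ, y = Rφ), meridians are true-scale (h = 1) and parallels are stretched by k = sec φ.
Areal scale at 54.1°: h·k = 1.000 × 1.705 = 1.705.
Areal scale at 26°: h·k = 1.000 × 1.113 = 1.113.
Ratio = 1.705/1.113 ≈ 1.53.

1.53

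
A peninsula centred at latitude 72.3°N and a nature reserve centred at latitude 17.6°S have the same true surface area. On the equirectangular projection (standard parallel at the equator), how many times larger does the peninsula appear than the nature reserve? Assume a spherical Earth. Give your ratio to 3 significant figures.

For the equirectangular projection with φ₀ = 0 (plate carrée), h = 1 along meridians and k = sec φ along parallels.
Areal scale at 72.3°: h·k = 1.000 × 3.289 = 3.289.
Areal scale at 17.6°: h·k = 1.000 × 1.049 = 1.049.
Ratio = 3.289/1.049 ≈ 3.14.

3.14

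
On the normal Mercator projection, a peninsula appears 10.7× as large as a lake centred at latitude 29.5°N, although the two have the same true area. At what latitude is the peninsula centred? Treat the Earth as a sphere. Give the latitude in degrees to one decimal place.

On Mercator, (apparent₁)/(apparent₂) = sec²φ₁ / sec²φ₂ when true areas are equal.
cos²φ₂ / cos²φ₁ = 10.7  ⇒  cos φ₁ = cos 29.5° / √10.7 = 0.8704/3.271 = 0.2661.
φ₁ = arccos(0.2661) ≈ 74.6°.

74.6°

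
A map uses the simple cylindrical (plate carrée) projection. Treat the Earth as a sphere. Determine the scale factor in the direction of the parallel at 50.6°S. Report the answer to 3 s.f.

Plate carrée maps x = Rλ, y = Rφ. The meridian scale is h = 1 and the parallel scale is k = 1/cos φ = sec φ.
k = 1/cos 50.6° = 1/0.6347 = 1.575.

1.58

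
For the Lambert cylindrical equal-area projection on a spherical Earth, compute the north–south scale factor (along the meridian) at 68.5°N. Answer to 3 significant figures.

The Lambert cylindrical equal-area projection is the cylindrical equal-area projection with its standard parallel at the equator (φ₀ = 0). For cylindrical equal-area with standard parallel φ₀, h = cos φ / cos φ₀ and k = cos φ₀ / cos φ, so h·k = 1.
h = cos 68.5° / cos 0° = 0.3665/1.000 = 0.3665.

0.367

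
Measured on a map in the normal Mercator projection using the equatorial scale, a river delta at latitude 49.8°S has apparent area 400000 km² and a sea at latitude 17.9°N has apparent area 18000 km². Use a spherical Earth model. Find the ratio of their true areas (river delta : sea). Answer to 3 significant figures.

Since Mercator area scale is 1/cos²φ, the true area equals the apparent area multiplied by cos²φ.
True area of river delta: 400000 × cos²(49.8°) = 400000 × 0.4166 = 166600 km².
True area of sea: 18000 × cos²(17.9°) = 18000 × 0.9055 = 16300 km².
Ratio = 166600 / 16300 ≈ 10.2.

10.2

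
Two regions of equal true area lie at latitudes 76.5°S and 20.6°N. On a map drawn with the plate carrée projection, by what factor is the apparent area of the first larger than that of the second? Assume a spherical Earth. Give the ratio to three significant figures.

Plate carrée maps x = Rλ, y = Rφ. The meridian scale is h = 1 and the parallel scale is k = 1/cos φ = sec φ.
Areal scale at 76.5°: h·k = 1.000 × 4.284 = 4.284.
Areal scale at 20.6°: h·k = 1.000 × 1.068 = 1.068.
Ratio = 4.284/1.068 ≈ 4.01.

4.01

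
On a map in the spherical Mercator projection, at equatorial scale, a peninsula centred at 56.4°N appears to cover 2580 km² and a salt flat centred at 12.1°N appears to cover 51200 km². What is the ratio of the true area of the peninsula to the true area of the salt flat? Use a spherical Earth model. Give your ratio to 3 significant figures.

0.0161

Mercator's areal exaggeration is sec²φ; hence true area = (apparent area) · cos²φ.
True area of peninsula: 2580 × cos²(56.4°) = 2580 × 0.3062 = 790.1 km².
True area of salt flat: 51200 × cos²(12.1°) = 51200 × 0.9561 = 48950 km².
Ratio = 790.1 / 48950 ≈ 0.0161.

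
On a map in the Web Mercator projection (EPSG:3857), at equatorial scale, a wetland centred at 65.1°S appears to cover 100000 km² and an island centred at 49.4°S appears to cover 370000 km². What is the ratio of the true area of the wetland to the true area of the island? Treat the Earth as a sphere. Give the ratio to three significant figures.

Mercator's areal exaggeration is sec²φ; hence true area = (apparent area) · cos²φ.
True area of wetland: 100000 × cos²(65.1°) = 100000 × 0.1773 = 17730 km².
True area of island: 370000 × cos²(49.4°) = 370000 × 0.4235 = 156700 km².
Ratio = 17730 / 156700 ≈ 0.113.

0.113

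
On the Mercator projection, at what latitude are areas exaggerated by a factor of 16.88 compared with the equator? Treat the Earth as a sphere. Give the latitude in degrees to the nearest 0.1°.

75.9°

Mercator areal scale is sec²φ.
sec²φ = 16.88  ⇒  cos²φ = 0.05924  ⇒  cos φ = 0.2434.
φ = arccos(0.2434) ≈ 75.9°.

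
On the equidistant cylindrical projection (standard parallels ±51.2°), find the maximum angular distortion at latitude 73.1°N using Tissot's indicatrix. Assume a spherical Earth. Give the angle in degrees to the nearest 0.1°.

The equidistant cylindrical projection with φ₀ = 51.2° has h = 1 (meridians true) and k = cos φ₀ / cos φ along parallels.
At 73.1°: h = 1.000, k = 2.155; principal scales a = 2.155, b = 1.000.
sin(ω/2) = (a − b)/(a + b) = 1.155/3.155 = 0.3662, so ω = 2 arcsin(0.3662) ≈ 43.0°.

43.0°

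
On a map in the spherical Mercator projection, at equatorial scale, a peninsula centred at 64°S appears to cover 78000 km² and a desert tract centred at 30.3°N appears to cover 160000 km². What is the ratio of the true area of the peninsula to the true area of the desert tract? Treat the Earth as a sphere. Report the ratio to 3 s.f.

0.126

Mercator's areal exaggeration is sec²φ; hence true area = (apparent area) · cos²φ.
True area of peninsula: 78000 × cos²(64°) = 78000 × 0.1922 = 14990 km².
True area of desert tract: 160000 × cos²(30.3°) = 160000 × 0.7455 = 119300 km².
Ratio = 14990 / 119300 ≈ 0.126.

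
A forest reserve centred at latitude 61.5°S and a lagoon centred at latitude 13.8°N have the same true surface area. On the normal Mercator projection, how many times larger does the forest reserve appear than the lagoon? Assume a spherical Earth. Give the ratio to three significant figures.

Mercator is conformal with k = sec φ, so areal scale = k² = sec²φ.
At 61.5°: sec²(61.5°) = 1/0.4772² = 4.392.
At 13.8°: sec²(13.8°) = 1/0.9711² = 1.060.
Ratio = 4.392/1.060 = cos²(13.8°)/cos²(61.5°) ≈ 4.14.

4.14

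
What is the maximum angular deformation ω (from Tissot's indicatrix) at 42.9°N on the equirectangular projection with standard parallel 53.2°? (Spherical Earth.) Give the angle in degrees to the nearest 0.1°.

11.5°

With standard parallel φ₀ = 53.2°, the equirectangular projection gives x = Rλ cos φ₀, y = Rφ, so h = 1 and k = cos 53.2° / cos φ.
At 42.9°: h = 1.000, k = 0.8177; principal scales a = 1.000, b = 0.8177.
sin(ω/2) = (a − b)/(a + b) = 0.1823/1.818 = 0.1003, so ω = 2 arcsin(0.1003) ≈ 11.5°.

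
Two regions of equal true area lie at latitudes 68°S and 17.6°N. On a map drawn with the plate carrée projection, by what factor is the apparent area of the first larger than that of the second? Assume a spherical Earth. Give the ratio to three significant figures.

Plate carrée maps x = Rλ, y = Rφ. The meridian scale is h = 1 and the parallel scale is k = 1/cos φ = sec φ.
Areal scale at 68°: h·k = 1.000 × 2.669 = 2.669.
Areal scale at 17.6°: h·k = 1.000 × 1.049 = 1.049.
Ratio = 2.669/1.049 ≈ 2.54.

2.54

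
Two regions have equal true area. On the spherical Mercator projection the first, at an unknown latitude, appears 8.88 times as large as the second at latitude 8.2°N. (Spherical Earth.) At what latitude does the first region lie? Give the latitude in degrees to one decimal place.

70.6°

On Mercator, (apparent₁)/(apparent₂) = sec²φ₁ / sec²φ₂ when true areas are equal.
cos²φ₂ / cos²φ₁ = 8.88  ⇒  cos φ₁ = cos 8.2° / √8.88 = 0.9898/2.980 = 0.3321.
φ₁ = arccos(0.3321) ≈ 70.6°.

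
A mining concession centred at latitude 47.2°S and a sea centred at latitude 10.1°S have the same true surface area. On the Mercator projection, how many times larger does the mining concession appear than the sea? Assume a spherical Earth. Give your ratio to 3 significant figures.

Mercator areal scale is sec²φ.
At 47.2°: sec²(47.2°) = 1/0.6794² = 2.166.
At 10.1°: sec²(10.1°) = 1/0.9845² = 1.032.
Ratio = 2.166/1.032 = cos²(10.1°)/cos²(47.2°) ≈ 2.10.

2.10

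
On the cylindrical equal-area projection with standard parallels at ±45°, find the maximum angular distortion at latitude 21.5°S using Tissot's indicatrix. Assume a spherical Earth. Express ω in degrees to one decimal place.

31.1°

Cylindrical equal-area (φ₀ = 45°): h = cos φ / cos 45° along meridians, k = cos 45° / cos φ along parallels; h·k = 1.
At 21.5°: h = 1.316, k = 0.7600; principal scales a = 1.316, b = 0.7600.
sin(ω/2) = (a − b)/(a + b) = 0.5558/2.076 = 0.2678, so ω = 2 arcsin(0.2678) ≈ 31.1°.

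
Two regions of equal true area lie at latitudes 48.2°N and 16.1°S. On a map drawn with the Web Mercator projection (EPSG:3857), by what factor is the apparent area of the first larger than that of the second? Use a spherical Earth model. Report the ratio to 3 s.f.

On Mercator, area is exaggerated by sec²φ = 1/cos²φ.
At 48.2°: sec²(48.2°) = 1/0.6665² = 2.251.
At 16.1°: sec²(16.1°) = 1/0.9608² = 1.083.
Ratio = 2.251/1.083 = cos²(16.1°)/cos²(48.2°) ≈ 2.08.

2.08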